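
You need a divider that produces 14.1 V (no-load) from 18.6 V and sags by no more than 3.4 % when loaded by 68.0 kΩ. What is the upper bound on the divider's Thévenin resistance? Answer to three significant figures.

Loading drop = R_th/(R_th + R_L) ≤ 0.0340, so R_th ≤ R_L · ε/(1−ε) = 68.0 kΩ × 0.0340/0.9660 = 2.39 kΩ.
(Any R1, R2 with R2/(R1+R2) = 0.758 and R1‖R2 ≤ 2.39 kΩ will meet the spec.)

R_th ≤ 2.39 kΩ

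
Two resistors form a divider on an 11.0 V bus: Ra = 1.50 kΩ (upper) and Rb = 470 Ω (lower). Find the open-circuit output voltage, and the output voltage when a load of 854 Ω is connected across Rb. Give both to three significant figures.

Open-circuit: V = 11.0 × 470/(1500 + 470) = 2.62 V.
With the load, Rb becomes Rb‖R_L = 303.2 Ω, so V = 11.0 × 303.2/1803 = 1.85 V.

Unloaded: 2.62 V; loaded: 1.85 V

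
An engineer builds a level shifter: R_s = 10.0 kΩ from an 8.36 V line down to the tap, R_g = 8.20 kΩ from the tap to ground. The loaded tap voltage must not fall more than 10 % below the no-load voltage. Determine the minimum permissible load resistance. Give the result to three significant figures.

Output resistance R_th = R_s‖R_g = (10.0 × 8.20)/18.20 = 4.505 kΩ.
The fractional drop is R_th/(R_th + R_L); requiring this ≤ 0.100 gives R_L ≥ R_th(1/0.100 − 1) = 4.505 × 9.000 = 40.5 kΩ.

R_L(min) ≈ 40.5 kΩ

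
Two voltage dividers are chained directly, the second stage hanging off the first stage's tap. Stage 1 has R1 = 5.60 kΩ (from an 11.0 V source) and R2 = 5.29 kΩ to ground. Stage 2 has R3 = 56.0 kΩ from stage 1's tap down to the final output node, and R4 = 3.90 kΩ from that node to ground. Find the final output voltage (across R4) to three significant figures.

V_out ≈ 0.333 V

Stage 2 presents R3+R4 = 59.90 kΩ as a load on stage 1's tap.
Stage 1's lower leg becomes R2‖(R3+R4) = 4.861 kΩ, so V_mid = 11.0 × 4.861/10.46 = 5.111 V.
Stage 2 is itself unloaded: V_out = V_mid × R4/(R3+R4) = 5.111 × 3.90/59.90 = 0.333 V.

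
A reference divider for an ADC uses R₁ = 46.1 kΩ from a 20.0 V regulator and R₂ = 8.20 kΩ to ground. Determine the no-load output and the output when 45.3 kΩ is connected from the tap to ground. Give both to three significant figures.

Open-circuit: V = 20.0 × 8.20/(46.1 + 8.20) = 3.02 V.
With the load, R₂ becomes R₂‖R_L = 6.943 kΩ, so V = 20.0 × 6.943/53.04 = 2.62 V.

Unloaded: 3.02 V; loaded: 2.62 V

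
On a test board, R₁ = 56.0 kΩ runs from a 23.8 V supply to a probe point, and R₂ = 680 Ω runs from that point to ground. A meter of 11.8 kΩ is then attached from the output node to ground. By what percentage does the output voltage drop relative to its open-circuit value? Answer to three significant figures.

5.39 %

The divider's output (Thévenin) resistance is R₁‖R₂ = 671.8 Ω.
Fractional drop under load = R_th/(R_th + R_L) = 671.8 / (671.8 + 11800) = 0.05387.
So the output falls by 5.39 %.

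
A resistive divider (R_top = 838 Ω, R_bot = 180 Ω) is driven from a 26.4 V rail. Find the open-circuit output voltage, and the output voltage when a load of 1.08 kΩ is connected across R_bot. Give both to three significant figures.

Open-circuit: V = 26.4 × 180/(838 + 180) = 4.67 V.
With the load, R_bot becomes R_bot‖R_L = 154.3 Ω, so V = 26.4 × 154.3/992.3 = 4.10 V.

Unloaded: 4.67 V; loaded: 4.10 V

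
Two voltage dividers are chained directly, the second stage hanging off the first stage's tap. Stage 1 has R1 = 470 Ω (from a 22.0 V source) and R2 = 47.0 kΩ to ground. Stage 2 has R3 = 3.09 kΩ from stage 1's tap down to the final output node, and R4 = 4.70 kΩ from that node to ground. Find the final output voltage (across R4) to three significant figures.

V_out ≈ 12.4 V

Stage 2 presents R3+R4 = 7790 Ω as a load on stage 1's tap.
Stage 1's lower leg becomes R2‖(R3+R4) = 6682 Ω, so V_mid = 22.0 × 6682/7152 = 20.55 V.
Stage 2 is itself unloaded: V_out = V_mid × R4/(R3+R4) = 20.55 × 4700/7790 = 12.4 V.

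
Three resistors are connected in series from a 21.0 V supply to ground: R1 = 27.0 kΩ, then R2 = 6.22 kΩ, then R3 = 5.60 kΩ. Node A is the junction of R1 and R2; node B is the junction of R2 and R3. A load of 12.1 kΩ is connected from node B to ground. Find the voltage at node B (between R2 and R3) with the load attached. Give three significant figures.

At node B, R3 is in parallel with the load: R3‖R_L = 3.828 kΩ.
Below node A the resistance is R2 + (R3‖R_L) = 10.05 kΩ, so V_A = 21.0 × 10.05/37.05 = 5.696 V.
Then V_B = V_A × (R3‖R_L)/(R2 + R3‖R_L) = 5.696 × 3.828/10.05 = 2.17 V.

V ≈ 2.17 V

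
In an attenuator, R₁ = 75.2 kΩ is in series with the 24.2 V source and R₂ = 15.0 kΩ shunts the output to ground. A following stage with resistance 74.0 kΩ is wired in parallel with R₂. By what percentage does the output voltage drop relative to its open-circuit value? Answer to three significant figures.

14.5 %

The divider's output (Thévenin) resistance is R₁‖R₂ = 12.51 kΩ.
Fractional drop under load = R_th/(R_th + R_L) = 12.51 / (12.51 + 74.0) = 0.1446.
So the output falls by 14.5 %.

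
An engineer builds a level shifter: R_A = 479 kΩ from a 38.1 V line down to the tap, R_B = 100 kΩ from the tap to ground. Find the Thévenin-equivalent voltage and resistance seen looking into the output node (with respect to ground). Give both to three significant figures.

V_th = 6.58 V, R_th = 82.7 kΩ

V_th is the open-circuit tap voltage: 38.1 × 100/(479 + 100) = 6.58 V.
With the supply zeroed, R_A and R_B appear in parallel from the tap: R_th = R_A‖R_B = (479 × 100)/579.0 = 82.7 kΩ.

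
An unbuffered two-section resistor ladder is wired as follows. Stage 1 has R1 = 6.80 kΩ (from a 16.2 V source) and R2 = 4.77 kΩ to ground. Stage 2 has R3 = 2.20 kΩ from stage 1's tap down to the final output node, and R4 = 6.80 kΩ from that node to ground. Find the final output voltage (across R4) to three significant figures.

V_out ≈ 3.85 V

Stage 2 presents R3+R4 = 9.000 kΩ as a load on stage 1's tap.
Stage 1's lower leg becomes R2‖(R3+R4) = 3.118 kΩ, so V_mid = 16.2 × 3.118/9.918 = 5.093 V.
Stage 2 is itself unloaded: V_out = V_mid × R4/(R3+R4) = 5.093 × 6.80/9.000 = 3.85 V.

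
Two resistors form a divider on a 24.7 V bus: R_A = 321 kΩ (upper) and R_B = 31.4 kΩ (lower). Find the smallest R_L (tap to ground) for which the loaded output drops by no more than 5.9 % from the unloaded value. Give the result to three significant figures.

Output resistance R_th = R_A‖R_B = (321 × 31.4)/352.4 = 28.60 kΩ.
The fractional drop is R_th/(R_th + R_L); requiring this ≤ 0.0590 gives R_L ≥ R_th(1/0.0590 − 1) = 28.60 × 15.95 = 456 kΩ.

R_L(min) ≈ 456 kΩ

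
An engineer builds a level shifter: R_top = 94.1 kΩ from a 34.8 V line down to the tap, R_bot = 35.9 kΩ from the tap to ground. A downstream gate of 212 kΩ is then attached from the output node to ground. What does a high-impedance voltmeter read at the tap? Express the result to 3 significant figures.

V_out ≈ 8.56 V

The load sits in parallel with R_bot: R_bot‖R_L = (35.9 × 212) / (35.9 + 212) = 30.70 kΩ.
V_out = 34.8 × 30.70 / (94.1 + 30.70) = 34.8 × 30.70/124.8 = 8.56 V.
(Unloaded it would have been 9.61 V.)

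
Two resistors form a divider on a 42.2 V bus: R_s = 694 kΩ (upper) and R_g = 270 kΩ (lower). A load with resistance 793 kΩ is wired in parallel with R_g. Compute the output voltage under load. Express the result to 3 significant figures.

The load sits in parallel with R_g: R_g‖R_L = (270 × 793) / (270 + 793) = 201.4 kΩ.
V_out = 42.2 × 201.4 / (694 + 201.4) = 42.2 × 201.4/895.4 = 9.49 V.
(Unloaded it would have been 11.8 V.)

V_out ≈ 9.49 V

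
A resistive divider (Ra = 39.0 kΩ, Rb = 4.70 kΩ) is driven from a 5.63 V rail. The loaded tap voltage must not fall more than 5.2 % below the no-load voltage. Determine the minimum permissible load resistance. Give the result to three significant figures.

Output resistance R_th = Ra‖Rb = (39.0 × 4.70)/43.70 = 4.195 kΩ.
The fractional drop is R_th/(R_th + R_L); requiring this ≤ 0.0520 gives R_L ≥ R_th(1/0.0520 − 1) = 4.195 × 18.23 = 76.5 kΩ.

R_L(min) ≈ 76.5 kΩ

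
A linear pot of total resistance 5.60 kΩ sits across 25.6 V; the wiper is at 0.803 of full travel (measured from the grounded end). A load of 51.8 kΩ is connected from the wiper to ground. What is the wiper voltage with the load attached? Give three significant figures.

V ≈ 20.2 V

The wiper splits the pot into (1−α)R = 1.103 kΩ above and αR = 4.497 kΩ below.
Lower section ‖ load = 4.138 kΩ.
V_wiper = 25.6 × 4.138/(1.103 + 4.138) = 20.2 V.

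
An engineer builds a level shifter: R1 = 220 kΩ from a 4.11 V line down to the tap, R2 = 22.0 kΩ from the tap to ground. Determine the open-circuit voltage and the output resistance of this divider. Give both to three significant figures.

V_th = 0.374 V, R_th = 20.0 kΩ

V_th is the open-circuit tap voltage: 4.11 × 22.0/(220 + 22.0) = 0.374 V.
With the supply zeroed, R1 and R2 appear in parallel from the tap: R_th = R1‖R2 = (220 × 22.0)/242.0 = 20.0 kΩ.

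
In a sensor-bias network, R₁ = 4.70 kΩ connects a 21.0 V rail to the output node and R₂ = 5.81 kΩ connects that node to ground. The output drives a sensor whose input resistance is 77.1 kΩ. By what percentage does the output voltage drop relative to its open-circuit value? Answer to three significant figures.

The divider's output (Thévenin) resistance is R₁‖R₂ = 2.598 kΩ.
Fractional drop under load = R_th/(R_th + R_L) = 2.598 / (2.598 + 77.1) = 0.03260.
So the output falls by 3.26 %.

3.26 %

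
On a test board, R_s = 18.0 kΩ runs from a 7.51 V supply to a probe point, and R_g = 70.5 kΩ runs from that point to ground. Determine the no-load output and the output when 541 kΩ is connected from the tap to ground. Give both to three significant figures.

Unloaded: 5.98 V; loaded: 5.83 V

Open-circuit: V = 7.51 × 70.5/(18.0 + 70.5) = 5.98 V.
With the load, R_g becomes R_g‖R_L = 62.37 kΩ, so V = 7.51 × 62.37/80.37 = 5.83 V.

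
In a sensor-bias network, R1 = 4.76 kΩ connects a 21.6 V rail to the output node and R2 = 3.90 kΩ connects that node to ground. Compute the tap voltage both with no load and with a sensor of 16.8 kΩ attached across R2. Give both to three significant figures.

Open-circuit: V = 21.6 × 3.90/(4.76 + 3.90) = 9.73 V.
With the load, R2 becomes R2‖R_L = 3.165 kΩ, so V = 21.6 × 3.165/7.925 = 8.63 V.

Unloaded: 9.73 V; loaded: 8.63 V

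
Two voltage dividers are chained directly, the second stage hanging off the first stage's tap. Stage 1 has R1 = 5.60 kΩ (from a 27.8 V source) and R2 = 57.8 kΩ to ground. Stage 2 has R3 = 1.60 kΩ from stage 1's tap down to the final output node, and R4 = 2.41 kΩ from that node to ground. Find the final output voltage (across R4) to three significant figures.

V_out ≈ 6.70 V

Stage 2 presents R3+R4 = 4.010 kΩ as a load on stage 1's tap.
Stage 1's lower leg becomes R2‖(R3+R4) = 3.750 kΩ, so V_mid = 27.8 × 3.750/9.350 = 11.15 V.
Stage 2 is itself unloaded: V_out = V_mid × R4/(R3+R4) = 11.15 × 2.41/4.010 = 6.70 V.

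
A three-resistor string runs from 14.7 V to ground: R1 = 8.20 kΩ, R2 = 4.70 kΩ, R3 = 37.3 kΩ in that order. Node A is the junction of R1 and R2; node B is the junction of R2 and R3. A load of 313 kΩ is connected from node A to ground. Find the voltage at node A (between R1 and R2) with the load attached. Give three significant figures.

V ≈ 12.0 V

Below node A the series string R2+R3 = 42.00 kΩ sits in parallel with the 313 kΩ load: 37.03 kΩ.
V_A = 14.7 × 37.03/(8.20 + 37.03) = 12.0 V.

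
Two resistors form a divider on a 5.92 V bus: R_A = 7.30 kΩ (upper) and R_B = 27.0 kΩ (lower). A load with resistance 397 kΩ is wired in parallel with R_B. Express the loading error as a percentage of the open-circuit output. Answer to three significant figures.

The divider's output (Thévenin) resistance is R_A‖R_B = 5.746 kΩ.
Fractional drop under load = R_th/(R_th + R_L) = 5.746 / (5.746 + 397) = 0.01427.
So the output falls by 1.43 %.

1.43 %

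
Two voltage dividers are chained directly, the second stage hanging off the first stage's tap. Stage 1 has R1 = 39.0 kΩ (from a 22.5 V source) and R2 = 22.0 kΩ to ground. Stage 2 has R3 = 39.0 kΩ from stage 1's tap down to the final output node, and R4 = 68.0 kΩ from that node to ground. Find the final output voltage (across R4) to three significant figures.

Stage 2 presents R3+R4 = 107.0 kΩ as a load on stage 1's tap.
Stage 1's lower leg becomes R2‖(R3+R4) = 18.25 kΩ, so V_mid = 22.5 × 18.25/57.25 = 7.172 V.
Stage 2 is itself unloaded: V_out = V_mid × R4/(R3+R4) = 7.172 × 68.0/107.0 = 4.56 V.

V_out ≈ 4.56 V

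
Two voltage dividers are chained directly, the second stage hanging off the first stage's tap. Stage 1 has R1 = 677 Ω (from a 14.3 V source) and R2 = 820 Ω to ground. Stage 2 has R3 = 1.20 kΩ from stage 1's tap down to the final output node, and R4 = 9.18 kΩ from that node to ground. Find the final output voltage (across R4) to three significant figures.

V_out ≈ 6.69 V

Stage 2 presents R3+R4 = 10380 Ω as a load on stage 1's tap.
Stage 1's lower leg becomes R2‖(R3+R4) = 760.0 Ω, so V_mid = 14.3 × 760.0/1437 = 7.563 V.
Stage 2 is itself unloaded: V_out = V_mid × R4/(R3+R4) = 7.563 × 9180/10380 = 6.69 V.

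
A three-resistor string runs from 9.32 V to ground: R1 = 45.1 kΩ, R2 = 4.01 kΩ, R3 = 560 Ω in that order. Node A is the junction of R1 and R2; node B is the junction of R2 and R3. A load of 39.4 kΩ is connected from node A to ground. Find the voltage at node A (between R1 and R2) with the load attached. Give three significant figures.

Below node A the series string R2+R3 = 4570 Ω sits in parallel with the 39400 Ω load: 4095 Ω.
V_A = 9.32 × 4095/(45100 + 4095) = 0.776 V.

V ≈ 0.776 V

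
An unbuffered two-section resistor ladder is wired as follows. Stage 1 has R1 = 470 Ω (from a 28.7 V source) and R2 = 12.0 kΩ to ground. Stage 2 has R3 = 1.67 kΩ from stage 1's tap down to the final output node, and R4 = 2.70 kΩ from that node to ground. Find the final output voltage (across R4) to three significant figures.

V_out ≈ 15.5 V

Stage 2 presents R3+R4 = 4370 Ω as a load on stage 1's tap.
Stage 1's lower leg becomes R2‖(R3+R4) = 3203 Ω, so V_mid = 28.7 × 3203/3673 = 25.03 V.
Stage 2 is itself unloaded: V_out = V_mid × R4/(R3+R4) = 25.03 × 2700/4370 = 15.5 V.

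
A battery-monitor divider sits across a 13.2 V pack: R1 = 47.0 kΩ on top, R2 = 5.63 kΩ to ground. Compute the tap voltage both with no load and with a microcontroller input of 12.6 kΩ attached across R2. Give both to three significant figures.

Open-circuit: V = 13.2 × 5.63/(47.0 + 5.63) = 1.41 V.
With the load, R2 becomes R2‖R_L = 3.891 kΩ, so V = 13.2 × 3.891/50.89 = 1.01 V.

Unloaded: 1.41 V; loaded: 1.01 V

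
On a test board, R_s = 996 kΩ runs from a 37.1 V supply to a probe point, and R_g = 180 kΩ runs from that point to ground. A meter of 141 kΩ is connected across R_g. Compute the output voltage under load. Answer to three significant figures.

The load sits in parallel with R_g: R_g‖R_L = (180 × 141) / (180 + 141) = 79.07 kΩ.
V_out = 37.1 × 79.07 / (996 + 79.07) = 37.1 × 79.07/1075 = 2.73 V.

V_out ≈ 2.73 V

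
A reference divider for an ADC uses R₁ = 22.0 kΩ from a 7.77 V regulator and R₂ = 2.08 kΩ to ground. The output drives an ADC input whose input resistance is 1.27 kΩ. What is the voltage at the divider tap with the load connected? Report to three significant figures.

V_out ≈ 0.269 V

The load sits in parallel with R₂: R₂‖R_L = (2.08 × 1.27) / (2.08 + 1.27) = 0.7885 kΩ.
V_out = 7.77 × 0.7885 / (22.0 + 0.7885) = 7.77 × 0.7885/22.79 = 0.269 V.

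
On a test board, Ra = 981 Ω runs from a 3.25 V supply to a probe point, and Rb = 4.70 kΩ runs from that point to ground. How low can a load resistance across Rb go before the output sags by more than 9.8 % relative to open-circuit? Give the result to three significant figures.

R_L(min) ≈ 7.47 kΩ

Output resistance R_th = Ra‖Rb = (981 × 4700)/5681 = 811.6 Ω.
The fractional drop is R_th/(R_th + R_L); requiring this ≤ 0.0980 gives R_L ≥ R_th(1/0.0980 − 1) = 811.6 × 9.204 = 7.47 kΩ.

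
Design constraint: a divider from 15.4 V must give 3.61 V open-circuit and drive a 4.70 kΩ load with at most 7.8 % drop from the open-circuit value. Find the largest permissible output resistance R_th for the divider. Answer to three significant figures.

R_th ≤ 398 Ω

Loading drop = R_th/(R_th + R_L) ≤ 0.0780, so R_th ≤ R_L · ε/(1−ε) = 4.70 kΩ × 0.0780/0.9220 = 398 Ω.
(Any R1, R2 with R2/(R1+R2) = 0.234 and R1‖R2 ≤ 398 Ω will meet the spec.)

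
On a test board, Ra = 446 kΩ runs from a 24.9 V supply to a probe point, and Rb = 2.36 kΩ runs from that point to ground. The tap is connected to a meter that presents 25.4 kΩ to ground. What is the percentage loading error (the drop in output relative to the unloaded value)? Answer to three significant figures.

Unloaded V = 24.9 × 2.36/448.4 = 0.13106 V.
Loaded: Rb‖R_L = 2.159 kΩ, giving V = 24.9 × 2.159/448.2 = 0.11998 V.
Drop = (0.13106 − 0.11998) / 0.13106 = 8.46 %.

8.46 %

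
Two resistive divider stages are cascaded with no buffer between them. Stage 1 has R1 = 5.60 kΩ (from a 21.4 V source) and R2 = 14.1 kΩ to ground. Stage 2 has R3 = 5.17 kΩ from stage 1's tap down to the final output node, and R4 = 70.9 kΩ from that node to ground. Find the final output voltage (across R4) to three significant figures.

V_out ≈ 13.6 V

Stage 2 presents R3+R4 = 76.07 kΩ as a load on stage 1's tap.
Stage 1's lower leg becomes R2‖(R3+R4) = 11.90 kΩ, so V_mid = 21.4 × 11.90/17.50 = 14.55 V.
Stage 2 is itself unloaded: V_out = V_mid × R4/(R3+R4) = 14.55 × 70.9/76.07 = 13.6 V.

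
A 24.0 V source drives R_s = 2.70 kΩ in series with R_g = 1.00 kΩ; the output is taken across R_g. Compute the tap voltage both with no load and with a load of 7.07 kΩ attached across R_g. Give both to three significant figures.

Unloaded: 6.49 V; loaded: 5.88 V

Open-circuit: V = 24.0 × 1.00/(2.70 + 1.00) = 6.49 V.
With the load, R_g becomes R_g‖R_L = 0.8761 kΩ, so V = 24.0 × 0.8761/3.576 = 5.88 V.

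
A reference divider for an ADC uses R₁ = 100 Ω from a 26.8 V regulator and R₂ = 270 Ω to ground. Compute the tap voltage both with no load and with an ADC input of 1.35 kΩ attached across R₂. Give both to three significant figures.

Unloaded: 19.6 V; loaded: 18.6 V

Open-circuit: V = 26.8 × 270/(100 + 270) = 19.6 V.
With the load, R₂ becomes R₂‖R_L = 225.0 Ω, so V = 26.8 × 225.0/325.0 = 18.6 V.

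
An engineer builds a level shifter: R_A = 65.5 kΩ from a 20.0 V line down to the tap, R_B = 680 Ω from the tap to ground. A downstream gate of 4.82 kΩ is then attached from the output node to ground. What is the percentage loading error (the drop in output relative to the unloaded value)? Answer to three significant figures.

The divider's output (Thévenin) resistance is R_A‖R_B = 673.0 Ω.
Fractional drop under load = R_th/(R_th + R_L) = 673.0 / (673.0 + 4820) = 0.1225.
So the output falls by 12.3 %.

12.3 %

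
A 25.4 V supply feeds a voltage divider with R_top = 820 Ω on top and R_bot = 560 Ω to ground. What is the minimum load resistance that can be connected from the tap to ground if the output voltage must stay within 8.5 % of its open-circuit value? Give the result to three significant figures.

Output resistance R_th = R_top‖R_bot = (820 × 560)/1380 = 332.8 Ω.
The fractional drop is R_th/(R_th + R_L); requiring this ≤ 0.0850 gives R_L ≥ R_th(1/0.0850 − 1) = 332.8 × 10.76 = 3.58 kΩ.

R_L(min) ≈ 3.58 kΩ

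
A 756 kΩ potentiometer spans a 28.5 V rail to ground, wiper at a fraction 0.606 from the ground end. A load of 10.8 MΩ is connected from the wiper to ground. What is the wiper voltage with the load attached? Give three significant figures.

V ≈ 17.0 V

The wiper splits the pot into (1−α)R = 297.9 kΩ above and αR = 458.1 kΩ below.
Lower section ‖ load = 439.5 kΩ.
V_wiper = 28.5 × 439.5/(297.9 + 439.5) = 17.0 V.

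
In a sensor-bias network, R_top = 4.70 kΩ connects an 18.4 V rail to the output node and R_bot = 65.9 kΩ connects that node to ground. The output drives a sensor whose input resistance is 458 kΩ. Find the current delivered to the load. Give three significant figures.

R_bot‖R_L = 57.61 kΩ; V_out = 18.4 × 57.61/62.31 = 17.01 V.
I_L = V_out / R_L = 17.01 / 458 kΩ = 0.0371 mA.

I_L ≈ 0.0371 mA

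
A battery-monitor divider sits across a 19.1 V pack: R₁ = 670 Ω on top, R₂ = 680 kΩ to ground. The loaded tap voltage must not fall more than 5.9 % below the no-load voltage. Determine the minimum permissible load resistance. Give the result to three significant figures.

R_L(min) ≈ 10.7 kΩ

Output resistance R_th = R₁‖R₂ = (670 × 680000)/680700 = 669.3 Ω.
The fractional drop is R_th/(R_th + R_L); requiring this ≤ 0.0590 gives R_L ≥ R_th(1/0.0590 − 1) = 669.3 × 15.95 = 10.7 kΩ.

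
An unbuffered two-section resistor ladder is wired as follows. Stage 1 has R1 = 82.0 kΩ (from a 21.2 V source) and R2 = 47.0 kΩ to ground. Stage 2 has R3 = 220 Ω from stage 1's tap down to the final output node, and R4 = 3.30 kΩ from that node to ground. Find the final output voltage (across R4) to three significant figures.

V_out ≈ 0.763 V

Stage 2 presents R3+R4 = 3520 Ω as a load on stage 1's tap.
Stage 1's lower leg becomes R2‖(R3+R4) = 3275 Ω, so V_mid = 21.2 × 3275/85270 = 0.8141 V.
Stage 2 is itself unloaded: V_out = V_mid × R4/(R3+R4) = 0.8141 × 3300/3520 = 0.763 V.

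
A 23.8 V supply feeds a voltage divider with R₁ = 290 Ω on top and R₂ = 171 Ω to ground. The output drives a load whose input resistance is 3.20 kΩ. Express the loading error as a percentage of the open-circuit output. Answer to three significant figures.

3.25 %

The divider's output (Thévenin) resistance is R₁‖R₂ = 107.6 Ω.
Fractional drop under load = R_th/(R_th + R_L) = 107.6 / (107.6 + 3200) = 0.03252.
So the output falls by 3.25 %.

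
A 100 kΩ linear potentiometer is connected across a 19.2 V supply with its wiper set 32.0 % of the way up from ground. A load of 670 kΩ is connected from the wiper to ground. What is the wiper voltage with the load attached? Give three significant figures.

V ≈ 5.95 V

The wiper splits the pot into (1−α)R = 68.00 kΩ above and αR = 32.00 kΩ below.
Lower section ‖ load = 30.54 kΩ.
V_wiper = 19.2 × 30.54/(68.00 + 30.54) = 5.95 V.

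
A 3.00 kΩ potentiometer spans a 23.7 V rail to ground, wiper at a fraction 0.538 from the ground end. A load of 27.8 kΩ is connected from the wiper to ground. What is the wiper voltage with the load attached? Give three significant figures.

The wiper splits the pot into (1−α)R = 1.386 kΩ above and αR = 1.614 kΩ below.
Lower section ‖ load = 1.525 kΩ.
V_wiper = 23.7 × 1.525/(1.386 + 1.525) = 12.4 V.

V ≈ 12.4 V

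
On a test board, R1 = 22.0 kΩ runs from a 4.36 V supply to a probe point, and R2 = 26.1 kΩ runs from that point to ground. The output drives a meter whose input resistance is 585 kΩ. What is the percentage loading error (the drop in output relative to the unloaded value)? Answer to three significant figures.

The divider's output (Thévenin) resistance is R1‖R2 = 11.94 kΩ.
Fractional drop under load = R_th/(R_th + R_L) = 11.94 / (11.94 + 585) = 0.02000.
So the output falls by 2.00 %.

2.00 %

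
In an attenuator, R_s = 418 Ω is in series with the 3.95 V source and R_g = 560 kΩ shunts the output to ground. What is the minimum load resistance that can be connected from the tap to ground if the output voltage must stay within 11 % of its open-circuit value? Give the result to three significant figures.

R_L(min) ≈ 3.38 kΩ

Output resistance R_th = R_s‖R_g = (418 × 560000)/560400 = 417.7 Ω.
The fractional drop is R_th/(R_th + R_L); requiring this ≤ 0.110 gives R_L ≥ R_th(1/0.110 − 1) = 417.7 × 8.091 = 3.38 kΩ.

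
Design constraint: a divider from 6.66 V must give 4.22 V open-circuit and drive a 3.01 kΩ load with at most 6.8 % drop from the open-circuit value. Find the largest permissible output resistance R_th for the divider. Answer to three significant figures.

Loading drop = R_th/(R_th + R_L) ≤ 0.0680, so R_th ≤ R_L · ε/(1−ε) = 3.01 kΩ × 0.0680/0.9320 = 220 Ω.
(Any R1, R2 with R2/(R1+R2) = 0.634 and R1‖R2 ≤ 220 Ω will meet the spec.)

R_th ≤ 220 Ω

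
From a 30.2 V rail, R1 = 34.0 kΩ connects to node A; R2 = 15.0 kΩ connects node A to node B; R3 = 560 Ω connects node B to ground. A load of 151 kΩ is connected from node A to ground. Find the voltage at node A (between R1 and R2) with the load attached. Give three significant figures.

Below node A the series string R2+R3 = 15560 Ω sits in parallel with the 151000 Ω load: 14110 Ω.
V_A = 30.2 × 14110/(34000 + 14110) = 8.86 V.

V ≈ 8.86 V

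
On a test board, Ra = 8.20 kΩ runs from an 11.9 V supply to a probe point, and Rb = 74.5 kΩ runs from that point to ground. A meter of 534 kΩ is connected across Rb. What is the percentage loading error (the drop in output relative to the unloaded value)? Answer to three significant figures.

1.36 %

The divider's output (Thévenin) resistance is Ra‖Rb = 7.387 kΩ.
Fractional drop under load = R_th/(R_th + R_L) = 7.387 / (7.387 + 534) = 0.01364.
So the output falls by 1.36 %.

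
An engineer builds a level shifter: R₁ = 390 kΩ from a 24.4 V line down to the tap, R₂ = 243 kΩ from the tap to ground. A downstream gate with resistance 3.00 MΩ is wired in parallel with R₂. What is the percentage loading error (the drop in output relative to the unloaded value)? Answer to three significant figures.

4.75 %

The divider's output (Thévenin) resistance is R₁‖R₂ = 149.7 kΩ.
Fractional drop under load = R_th/(R_th + R_L) = 149.7 / (149.7 + 3000) = 0.04753.
So the output falls by 4.75 %.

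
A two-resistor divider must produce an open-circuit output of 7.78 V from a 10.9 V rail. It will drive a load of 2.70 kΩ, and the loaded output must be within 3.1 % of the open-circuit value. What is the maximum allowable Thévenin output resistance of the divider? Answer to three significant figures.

R_th ≤ 86.4 Ω

Loading drop = R_th/(R_th + R_L) ≤ 0.0310, so R_th ≤ R_L · ε/(1−ε) = 2.70 kΩ × 0.0310/0.9690 = 86.4 Ω.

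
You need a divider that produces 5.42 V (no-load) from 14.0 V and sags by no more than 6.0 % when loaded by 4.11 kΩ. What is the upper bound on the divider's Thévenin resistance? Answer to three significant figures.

R_th ≤ 262 Ω

Loading drop = R_th/(R_th + R_L) ≤ 0.0600, so R_th ≤ R_L · ε/(1−ε) = 4.11 kΩ × 0.0600/0.9400 = 262 Ω.
(Any R1, R2 with R2/(R1+R2) = 0.387 and R1‖R2 ≤ 262 Ω will meet the spec.)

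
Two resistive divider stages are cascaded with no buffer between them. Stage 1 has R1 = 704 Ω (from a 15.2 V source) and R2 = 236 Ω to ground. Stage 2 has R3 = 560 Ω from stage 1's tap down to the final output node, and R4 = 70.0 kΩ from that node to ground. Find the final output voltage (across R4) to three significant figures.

V_out ≈ 3.78 V

Stage 2 presents R3+R4 = 70560 Ω as a load on stage 1's tap.
Stage 1's lower leg becomes R2‖(R3+R4) = 235.2 Ω, so V_mid = 15.2 × 235.2/939.2 = 3.807 V.
Stage 2 is itself unloaded: V_out = V_mid × R4/(R3+R4) = 3.807 × 70000/70560 = 3.78 V.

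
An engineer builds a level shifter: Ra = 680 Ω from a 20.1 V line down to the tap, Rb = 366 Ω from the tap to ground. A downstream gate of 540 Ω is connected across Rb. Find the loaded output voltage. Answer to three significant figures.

The load sits in parallel with Rb: Rb‖R_L = (366 × 540) / (366 + 540) = 218.1 Ω.
V_out = 20.1 × 218.1 / (680 + 218.1) = 20.1 × 218.1/898.1 = 4.88 V.

V_out ≈ 4.88 V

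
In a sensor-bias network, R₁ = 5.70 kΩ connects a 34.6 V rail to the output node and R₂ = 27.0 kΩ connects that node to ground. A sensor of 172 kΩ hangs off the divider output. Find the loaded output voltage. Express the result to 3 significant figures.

V_out ≈ 27.8 V

The load sits in parallel with R₂: R₂‖R_L = (27.0 × 172) / (27.0 + 172) = 23.34 kΩ.
V_out = 34.6 × 23.34 / (5.70 + 23.34) = 34.6 × 23.34/29.04 = 27.8 V.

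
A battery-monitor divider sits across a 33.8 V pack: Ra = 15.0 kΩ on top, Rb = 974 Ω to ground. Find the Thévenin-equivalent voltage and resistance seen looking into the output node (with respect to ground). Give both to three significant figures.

V_th is the open-circuit tap voltage: 33.8 × 974/(15000 + 974) = 2.06 V.
With the supply zeroed, Ra and Rb appear in parallel from the tap: R_th = Ra‖Rb = (15000 × 974)/15970 = 915 Ω.

V_th = 2.06 V, R_th = 915 Ω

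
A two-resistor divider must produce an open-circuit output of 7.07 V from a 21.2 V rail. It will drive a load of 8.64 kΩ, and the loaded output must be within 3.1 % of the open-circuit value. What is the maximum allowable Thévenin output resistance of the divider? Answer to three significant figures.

R_th ≤ 276 Ω

Loading drop = R_th/(R_th + R_L) ≤ 0.0310, so R_th ≤ R_L · ε/(1−ε) = 8.64 kΩ × 0.0310/0.9690 = 276 Ω.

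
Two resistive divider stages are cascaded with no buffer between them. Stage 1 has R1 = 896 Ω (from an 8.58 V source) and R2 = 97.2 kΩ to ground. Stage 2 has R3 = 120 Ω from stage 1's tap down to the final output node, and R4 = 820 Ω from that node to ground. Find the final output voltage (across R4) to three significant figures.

Stage 2 presents R3+R4 = 940.0 Ω as a load on stage 1's tap.
Stage 1's lower leg becomes R2‖(R3+R4) = 931.0 Ω, so V_mid = 8.58 × 931.0/1827 = 4.372 V.
Stage 2 is itself unloaded: V_out = V_mid × R4/(R3+R4) = 4.372 × 820/940.0 = 3.81 V.

V_out ≈ 3.81 V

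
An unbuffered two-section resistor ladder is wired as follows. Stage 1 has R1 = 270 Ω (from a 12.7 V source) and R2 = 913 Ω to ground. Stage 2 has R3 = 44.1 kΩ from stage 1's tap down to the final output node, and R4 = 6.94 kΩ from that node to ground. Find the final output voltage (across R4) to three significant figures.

Stage 2 presents R3+R4 = 51040 Ω as a load on stage 1's tap.
Stage 1's lower leg becomes R2‖(R3+R4) = 897.0 Ω, so V_mid = 12.7 × 897.0/1167 = 9.762 V.
Stage 2 is itself unloaded: V_out = V_mid × R4/(R3+R4) = 9.762 × 6940/51040 = 1.33 V.

V_out ≈ 1.33 V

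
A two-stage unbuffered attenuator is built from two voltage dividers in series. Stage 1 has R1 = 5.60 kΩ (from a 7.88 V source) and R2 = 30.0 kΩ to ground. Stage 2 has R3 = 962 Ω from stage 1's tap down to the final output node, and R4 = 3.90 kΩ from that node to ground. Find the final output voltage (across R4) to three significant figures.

Stage 2 presents R3+R4 = 4862 Ω as a load on stage 1's tap.
Stage 1's lower leg becomes R2‖(R3+R4) = 4184 Ω, so V_mid = 7.88 × 4184/9784 = 3.370 V.
Stage 2 is itself unloaded: V_out = V_mid × R4/(R3+R4) = 3.370 × 3900/4862 = 2.70 V.

V_out ≈ 2.70 V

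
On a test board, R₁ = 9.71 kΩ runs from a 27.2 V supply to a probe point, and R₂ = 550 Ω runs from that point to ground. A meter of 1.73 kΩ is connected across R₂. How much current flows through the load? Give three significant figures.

I_L ≈ 0.648 mA

R₂‖R_L = 417.3 Ω; V_out = 27.2 × 417.3/10130 = 1.121 V.
I_L = V_out / R_L = 1.121 / 1.73 kΩ = 0.648 mA.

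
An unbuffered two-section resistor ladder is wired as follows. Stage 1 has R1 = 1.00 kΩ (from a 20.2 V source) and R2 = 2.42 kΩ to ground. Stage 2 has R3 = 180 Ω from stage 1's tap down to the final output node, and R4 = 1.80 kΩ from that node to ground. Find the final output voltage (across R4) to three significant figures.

Stage 2 presents R3+R4 = 1980 Ω as a load on stage 1's tap.
Stage 1's lower leg becomes R2‖(R3+R4) = 1089 Ω, so V_mid = 20.2 × 1089/2089 = 10.53 V.
Stage 2 is itself unloaded: V_out = V_mid × R4/(R3+R4) = 10.53 × 1800/1980 = 9.57 V.

V_out ≈ 9.57 V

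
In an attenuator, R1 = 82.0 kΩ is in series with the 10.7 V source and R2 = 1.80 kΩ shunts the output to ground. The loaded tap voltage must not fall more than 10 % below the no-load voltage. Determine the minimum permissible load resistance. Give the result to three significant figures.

R_L(min) ≈ 15.9 kΩ

Output resistance R_th = R1‖R2 = (82.0 × 1.80)/83.80 = 1.761 kΩ.
The fractional drop is R_th/(R_th + R_L); requiring this ≤ 0.100 gives R_L ≥ R_th(1/0.100 − 1) = 1.761 × 9.000 = 15.9 kΩ.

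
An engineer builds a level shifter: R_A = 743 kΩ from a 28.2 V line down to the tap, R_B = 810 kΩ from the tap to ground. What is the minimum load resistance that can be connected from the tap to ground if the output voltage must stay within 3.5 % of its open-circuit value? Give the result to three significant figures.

R_L(min) ≈ 10.7 MΩ

Output resistance R_th = R_A‖R_B = (743 × 810)/1553 = 387.5 kΩ.
The fractional drop is R_th/(R_th + R_L); requiring this ≤ 0.0350 gives R_L ≥ R_th(1/0.0350 − 1) = 387.5 × 27.57 = 10.7 MΩ.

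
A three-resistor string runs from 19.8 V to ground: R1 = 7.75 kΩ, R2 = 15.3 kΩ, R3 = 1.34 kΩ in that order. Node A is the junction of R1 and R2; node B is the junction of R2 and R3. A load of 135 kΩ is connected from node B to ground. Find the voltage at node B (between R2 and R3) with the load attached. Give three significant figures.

At node B, R3 is in parallel with the load: R3‖R_L = 1.327 kΩ.
Below node A the resistance is R2 + (R3‖R_L) = 16.63 kΩ, so V_A = 19.8 × 16.63/24.38 = 13.51 V.
Then V_B = V_A × (R3‖R_L)/(R2 + R3‖R_L) = 13.51 × 1.327/16.63 = 1.08 V.

V ≈ 1.08 V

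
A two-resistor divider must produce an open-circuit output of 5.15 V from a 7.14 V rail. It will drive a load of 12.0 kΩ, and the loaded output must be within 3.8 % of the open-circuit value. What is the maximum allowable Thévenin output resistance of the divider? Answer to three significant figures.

R_th ≤ 474 Ω

Loading drop = R_th/(R_th + R_L) ≤ 0.0380, so R_th ≤ R_L · ε/(1−ε) = 12.0 kΩ × 0.0380/0.9620 = 474 Ω.
(Any R1, R2 with R2/(R1+R2) = 0.721 and R1‖R2 ≤ 474 Ω will meet the spec.)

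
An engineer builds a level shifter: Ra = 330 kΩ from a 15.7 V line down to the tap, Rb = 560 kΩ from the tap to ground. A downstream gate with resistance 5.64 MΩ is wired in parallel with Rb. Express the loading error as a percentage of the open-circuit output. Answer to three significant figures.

The divider's output (Thévenin) resistance is Ra‖Rb = 207.6 kΩ.
Fractional drop under load = R_th/(R_th + R_L) = 207.6 / (207.6 + 5640) = 0.03551.
So the output falls by 3.55 %.

3.55 %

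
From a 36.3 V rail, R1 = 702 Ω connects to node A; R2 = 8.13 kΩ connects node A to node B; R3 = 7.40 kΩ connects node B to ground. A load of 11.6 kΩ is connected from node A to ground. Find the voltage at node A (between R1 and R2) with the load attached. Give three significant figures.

Below node A the series string R2+R3 = 15530 Ω sits in parallel with the 11600 Ω load: 6640 Ω.
V_A = 36.3 × 6640/(702 + 6640) = 32.8 V.

V ≈ 32.8 V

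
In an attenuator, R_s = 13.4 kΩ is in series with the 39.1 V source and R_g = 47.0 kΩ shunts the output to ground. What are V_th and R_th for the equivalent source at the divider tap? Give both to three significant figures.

V_th is the open-circuit tap voltage: 39.1 × 47.0/(13.4 + 47.0) = 30.4 V.
With the supply zeroed, R_s and R_g appear in parallel from the tap: R_th = R_s‖R_g = (13.4 × 47.0)/60.40 = 10.4 kΩ.

V_th = 30.4 V, R_th = 10.4 kΩ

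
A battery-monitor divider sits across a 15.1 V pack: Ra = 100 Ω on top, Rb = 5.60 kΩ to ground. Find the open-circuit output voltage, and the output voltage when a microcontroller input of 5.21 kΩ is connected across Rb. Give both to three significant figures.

Unloaded: 14.8 V; loaded: 14.6 V

Open-circuit: V = 15.1 × 5600/(100 + 5600) = 14.8 V.
With the load, Rb becomes Rb‖R_L = 2699 Ω, so V = 15.1 × 2699/2799 = 14.6 V.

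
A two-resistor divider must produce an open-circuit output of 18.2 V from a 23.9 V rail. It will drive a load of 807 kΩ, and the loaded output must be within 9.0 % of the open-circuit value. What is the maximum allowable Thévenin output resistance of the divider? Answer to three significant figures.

R_th ≤ 79.8 kΩ

Loading drop = R_th/(R_th + R_L) ≤ 0.0900, so R_th ≤ R_L · ε/(1−ε) = 807 kΩ × 0.0900/0.9100 = 79.8 kΩ.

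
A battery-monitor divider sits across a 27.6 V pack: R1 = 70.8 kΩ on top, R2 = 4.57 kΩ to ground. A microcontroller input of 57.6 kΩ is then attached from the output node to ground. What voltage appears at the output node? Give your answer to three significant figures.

The load sits in parallel with R2: R2‖R_L = (4.57 × 57.6) / (4.57 + 57.6) = 4.234 kΩ.
V_out = 27.6 × 4.234 / (70.8 + 4.234) = 27.6 × 4.234/75.03 = 1.56 V.

V_out ≈ 1.56 V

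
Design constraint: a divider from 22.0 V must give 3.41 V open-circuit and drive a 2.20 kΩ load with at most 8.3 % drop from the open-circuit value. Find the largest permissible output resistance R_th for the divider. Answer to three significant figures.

Loading drop = R_th/(R_th + R_L) ≤ 0.0830, so R_th ≤ R_L · ε/(1−ε) = 2.20 kΩ × 0.0830/0.9170 = 199 Ω.
(Any R1, R2 with R2/(R1+R2) = 0.155 and R1‖R2 ≤ 199 Ω will meet the spec.)

R_th ≤ 199 Ω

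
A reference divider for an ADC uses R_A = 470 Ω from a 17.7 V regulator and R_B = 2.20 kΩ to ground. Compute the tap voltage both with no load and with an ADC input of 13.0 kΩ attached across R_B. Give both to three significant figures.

Unloaded: 14.6 V; loaded: 14.2 V

Open-circuit: V = 17.7 × 2200/(470 + 2200) = 14.6 V.
With the load, R_B becomes R_B‖R_L = 1882 Ω, so V = 17.7 × 1882/2352 = 14.2 V.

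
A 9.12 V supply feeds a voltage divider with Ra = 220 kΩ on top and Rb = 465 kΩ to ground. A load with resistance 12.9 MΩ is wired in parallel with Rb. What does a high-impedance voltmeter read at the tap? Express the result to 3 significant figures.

The load sits in parallel with Rb: Rb‖R_L = (465 × 12900) / (465 + 12900) = 448.8 kΩ.
V_out = 9.12 × 448.8 / (220 + 448.8) = 9.12 × 448.8/668.8 = 6.12 V.
(Unloaded it would have been 6.19 V.)

V_out ≈ 6.12 V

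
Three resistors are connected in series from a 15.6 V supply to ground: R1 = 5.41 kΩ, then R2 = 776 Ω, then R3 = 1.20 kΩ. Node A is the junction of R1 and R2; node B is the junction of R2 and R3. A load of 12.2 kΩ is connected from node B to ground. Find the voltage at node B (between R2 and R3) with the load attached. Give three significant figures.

At node B, R3 is in parallel with the load: R3‖R_L = 1093 Ω.
Below node A the resistance is R2 + (R3‖R_L) = 1869 Ω, so V_A = 15.6 × 1869/7279 = 4.005 V.
Then V_B = V_A × (R3‖R_L)/(R2 + R3‖R_L) = 4.005 × 1093/1869 = 2.34 V.

V ≈ 2.34 V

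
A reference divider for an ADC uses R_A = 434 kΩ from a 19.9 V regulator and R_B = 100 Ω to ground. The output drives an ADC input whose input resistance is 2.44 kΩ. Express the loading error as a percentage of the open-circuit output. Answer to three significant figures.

The divider's output (Thévenin) resistance is R_A‖R_B = 99.98 Ω.
Fractional drop under load = R_th/(R_th + R_L) = 99.98 / (99.98 + 2440) = 0.03936.
So the output falls by 3.94 %.

3.94 %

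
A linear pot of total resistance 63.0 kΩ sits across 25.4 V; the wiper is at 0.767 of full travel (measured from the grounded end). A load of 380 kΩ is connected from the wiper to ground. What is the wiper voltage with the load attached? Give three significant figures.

The wiper splits the pot into (1−α)R = 14.68 kΩ above and αR = 48.32 kΩ below.
Lower section ‖ load = 42.87 kΩ.
V_wiper = 25.4 × 42.87/(14.68 + 42.87) = 18.9 V.

V ≈ 18.9 V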